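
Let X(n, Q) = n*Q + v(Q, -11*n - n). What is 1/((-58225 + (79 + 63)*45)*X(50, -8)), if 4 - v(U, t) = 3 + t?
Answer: -1/10418835 ≈ -9.5980e-8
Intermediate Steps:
v(U, t) = 1 - t (v(U, t) = 4 - (3 + t) = 4 + (-3 - t) = 1 - t)
X(n, Q) = 1 + 12*n + Q*n (X(n, Q) = n*Q + (1 - (-11*n - n)) = Q*n + (1 - (-12)*n) = Q*n + (1 + 12*n) = 1 + 12*n + Q*n)
1/((-58225 + (79 + 63)*45)*X(50, -8)) = 1/((-58225 + (79 + 63)*45)*(1 + 12*50 - 8*50)) = 1/((-58225 + 142*45)*(1 + 600 - 400)) = 1/((-58225 + 6390)*201) = (1/201)/(-51835) = -1/51835*1/201 = -1/10418835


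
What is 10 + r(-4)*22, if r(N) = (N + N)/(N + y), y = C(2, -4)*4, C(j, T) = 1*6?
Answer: 6/5 ≈ 1.2000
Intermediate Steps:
C(j, T) = 6
y = 24 (y = 6*4 = 24)
r(N) = 2*N/(24 + N) (r(N) = (N + N)/(N + 24) = (2*N)/(24 + N) = 2*N/(24 + N))
10 + r(-4)*22 = 10 + (2*(-4)/(24 - 4))*22 = 10 + (2*(-4)/20)*22 = 10 + (2*(-4)*(1/20))*22 = 10 - 2/5*22 = 10 - 44/5 = 6/5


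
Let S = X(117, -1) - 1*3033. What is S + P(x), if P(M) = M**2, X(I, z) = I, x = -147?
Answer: 18693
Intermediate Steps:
S = -2916 (S = 117 - 1*3033 = 117 - 3033 = -2916)
S + P(x) = -2916 + (-147)**2 = -2916 + 21609 = 18693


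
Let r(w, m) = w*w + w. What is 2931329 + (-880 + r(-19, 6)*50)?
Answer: 2947549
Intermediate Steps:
r(w, m) = w + w² (r(w, m) = w² + w = w + w²)
2931329 + (-880 + r(-19, 6)*50) = 2931329 + (-880 - 19*(1 - 19)*50) = 2931329 + (-880 - 19*(-18)*50) = 2931329 + (-880 + 342*50) = 2931329 + (-880 + 17100) = 2931329 + 16220 = 2947549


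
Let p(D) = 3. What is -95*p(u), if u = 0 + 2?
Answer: -285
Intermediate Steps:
u = 2
-95*p(u) = -95*3 = -285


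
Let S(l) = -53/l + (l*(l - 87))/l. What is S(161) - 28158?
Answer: -4521577/161 ≈ -28084.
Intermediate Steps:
S(l) = -87 + l - 53/l (S(l) = -53/l + (l*(-87 + l))/l = -53/l + (-87 + l) = -87 + l - 53/l)
S(161) - 28158 = (-87 + 161 - 53/161) - 28158 = 11861/161 - 28158 = -4521577/161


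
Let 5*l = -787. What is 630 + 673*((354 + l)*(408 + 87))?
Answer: 65494971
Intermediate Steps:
l = -787/5 (l = (⅕)*(-787) = -787/5 ≈ -157.40)
630 + 673*((354 + l)*(408 + 87)) = 630 + 673*((354 - 787/5)*(408 + 87)) = 630 + 673*((983/5)*495) = 630 + 673*97317 = 630 + 65494341 = 65494971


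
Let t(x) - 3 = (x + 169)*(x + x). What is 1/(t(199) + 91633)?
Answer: 1/238100 ≈ 4.1999e-6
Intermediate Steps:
t(x) = 3 + 2*x*(169 + x) (t(x) = 3 + (x + 169)*(x + x) = 3 + (169 + x)*(2*x) = 3 + 2*x*(169 + x))
1/(t(199) + 91633) = 1/((3 + 2*199² + 338*199) + 91633) = 1/((3 + 2*39601 + 67262) + 91633) = 1/((3 + 79202 + 67262) + 91633) = 1/(146467 + 91633) = 1/238100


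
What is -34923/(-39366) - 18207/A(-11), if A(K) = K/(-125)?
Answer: -29863903699/144342 ≈ -2.0690e+5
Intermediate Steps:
A(K) = -K/125 (A(K) = K*(-1/125) = -K/125)
-34923/(-39366) - 18207/A(-11) = -34923/(-39366) - 18207/((-1/125*(-11))) = -34923*(-1/39366) - 18207/11/125 = 11641/13122 - 18207*125/11 = 11641/13122 - 2275875/11 = -29863903699/144342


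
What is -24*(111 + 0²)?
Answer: -2664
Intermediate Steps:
-24*(111 + 0²) = -24*(111 + 0) = -24*111 = -2664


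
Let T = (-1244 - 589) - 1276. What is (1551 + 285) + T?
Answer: -1273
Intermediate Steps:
T = -3109 (T = -1833 - 1276 = -3109)
(1551 + 285) + T = (1551 + 285) - 3109 = 1836 - 3109 = -1273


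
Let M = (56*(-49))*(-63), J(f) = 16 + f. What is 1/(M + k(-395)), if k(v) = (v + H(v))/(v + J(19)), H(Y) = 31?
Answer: 90/15558571 ≈ 5.7846e-6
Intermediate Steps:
M = 172872 (M = -2744*(-63) = 172872)
k(v) = (31 + v)/(35 + v) (k(v) = (v + 31)/(v + (16 + 19)) = (31 + v)/(v + 35) = (31 + v)/(35 + v))
1/(M + k(-395)) = 1/(172872 + (31 - 395)/(35 - 395)) = 1/(172872 - 364/(-360)) = 1/(172872 - 1/360*(-364)) = 1/(172872 + 91/90) = 1/(15558571/90) = 90/15558571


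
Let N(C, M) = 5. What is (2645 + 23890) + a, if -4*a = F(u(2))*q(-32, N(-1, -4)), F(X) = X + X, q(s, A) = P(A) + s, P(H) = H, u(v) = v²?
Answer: 26589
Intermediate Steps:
q(s, A) = A + s
F(X) = 2*X
a = 54 (a = -2*2²*(5 - 32)/4 = -2*4*(-27)/4 = -2*(-27) = -¼*(-216) = 54)
(2645 + 23890) + a = (2645 + 23890) + 54 = 26535 + 54 = 26589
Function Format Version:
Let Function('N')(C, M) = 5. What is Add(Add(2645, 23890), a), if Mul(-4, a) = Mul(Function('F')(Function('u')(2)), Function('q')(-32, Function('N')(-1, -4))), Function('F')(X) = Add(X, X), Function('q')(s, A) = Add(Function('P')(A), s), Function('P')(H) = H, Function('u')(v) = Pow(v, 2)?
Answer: 26589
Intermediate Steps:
Function('q')(s, A) = Add(A, s)
Function('F')(X) = Mul(2, X)
a = 54 (a = Mul(Rational(-1, 4), Mul(Mul(2, Pow(2, 2)), Add(5, -32))) = Mul(Rational(-1, 4), Mul(Mul(2, 4), -27)) = Mul(Rational(-1, 4), Mul(8, -27)) = Mul(Rational(-1, 4), -216) = 54)
Add(Add(2645, 23890), a) = Add(Add(2645, 23890), 54) = Add(26535, 54) = 26589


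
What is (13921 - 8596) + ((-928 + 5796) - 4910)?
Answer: 5283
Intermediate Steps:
(13921 - 8596) + ((-928 + 5796) - 4910) = 5325 + (4868 - 4910) = 5325 - 42 = 5283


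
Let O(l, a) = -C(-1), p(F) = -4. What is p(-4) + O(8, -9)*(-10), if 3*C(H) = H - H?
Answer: -4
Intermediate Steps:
C(H) = 0 (C(H) = (H - H)/3 = (⅓)*0 = 0)
O(l, a) = 0 (O(l, a) = -1*0 = 0)
p(-4) + O(8, -9)*(-10) = -4 + 0*(-10) = -4 + 0 = -4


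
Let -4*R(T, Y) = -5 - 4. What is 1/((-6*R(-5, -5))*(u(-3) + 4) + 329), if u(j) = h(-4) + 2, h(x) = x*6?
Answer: 1/572 ≈ 0.0017483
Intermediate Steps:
R(T, Y) = 9/4 (R(T, Y) = -(-5 - 4)/4 = -¼*(-9) = 9/4)
h(x) = 6*x
u(j) = -22 (u(j) = 6*(-4) + 2 = -24 + 2 = -22)
1/((-6*R(-5, -5))*(u(-3) + 4) + 329) = 1/((-6*9/4)*(-22 + 4) + 329) = 1/(-27/2*(-18) + 329) = 1/(243 + 329) = 1/572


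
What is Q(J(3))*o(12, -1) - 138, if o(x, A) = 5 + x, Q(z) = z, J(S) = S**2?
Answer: 15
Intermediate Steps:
Q(J(3))*o(12, -1) - 138 = 3**2*(5 + 12) - 138 = 9*17 - 138 = 153 - 138 = 15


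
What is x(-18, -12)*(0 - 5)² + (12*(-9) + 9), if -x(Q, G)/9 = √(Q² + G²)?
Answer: -99 - 1350*√13 ≈ -4966.5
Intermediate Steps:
x(Q, G) = -9*√(G² + Q²) (x(Q, G) = -9*√(Q² + G²) = -9*√(G² + Q²))
x(-18, -12)*(0 - 5)² + (12*(-9) + 9) = (-9*√((-12)² + (-18)²))*(0 - 5)² + (12*(-9) + 9) = -9*√(144 + 324)*(-5)² + (-108 + 9) = -54*√13*25 - 99 = -1350*√13 - 99 = -99 - 1350*√13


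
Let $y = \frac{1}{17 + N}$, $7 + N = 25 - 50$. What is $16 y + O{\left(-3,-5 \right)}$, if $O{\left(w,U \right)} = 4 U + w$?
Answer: $- \frac{361}{15} \approx -24.067$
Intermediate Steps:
$N = -32$ ($N = -7 + \left(25 - 50\right) = -7 - 25 = -32$)
$y = - \frac{1}{15}$ ($y = \frac{1}{17 - 32} = \frac{1}{-15} = - \frac{1}{15} \approx -0.066667$)
$O{\left(w,U \right)} = w + 4 U$
$16 y + O{\left(-3,-5 \right)} = 16 \left(- \frac{1}{15}\right) + \left(-3 + 4 \left(-5\right)\right) = - \frac{16}{15} - 23 = - \frac{361}{15}$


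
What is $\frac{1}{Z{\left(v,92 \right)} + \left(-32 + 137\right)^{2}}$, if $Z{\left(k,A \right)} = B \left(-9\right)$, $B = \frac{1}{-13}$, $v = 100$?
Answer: $\frac{13}{143334} \approx 9.0697 \cdot 10^{-5}$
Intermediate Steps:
$B = - \frac{1}{13} \approx -0.076923$
$Z{\left(k,A \right)} = \frac{9}{13}$ ($Z{\left(k,A \right)} = \left(- \frac{1}{13}\right) \left(-9\right) = \frac{9}{13}$)
$\frac{1}{Z{\left(v,92 \right)} + \left(-32 + 137\right)^{2}} = \frac{1}{\frac{9}{13} + \left(-32 + 137\right)^{2}} = \frac{1}{\frac{9}{13} + 105^{2}} = \frac{1}{\frac{9}{13} + 11025} = \frac{1}{\frac{143334}{13}} = \frac{13}{143334}$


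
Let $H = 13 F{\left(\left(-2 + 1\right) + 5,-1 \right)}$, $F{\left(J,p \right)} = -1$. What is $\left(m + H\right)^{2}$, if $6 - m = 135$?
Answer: $20164$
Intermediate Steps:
$m = -129$ ($m = 6 - 135 = -129$)
$H = -13$ ($H = 13 \left(-1\right) = -13$)
$\left(m + H\right)^{2} = \left(-129 - 13\right)^{2} = \left(-142\right)^{2} = 20164$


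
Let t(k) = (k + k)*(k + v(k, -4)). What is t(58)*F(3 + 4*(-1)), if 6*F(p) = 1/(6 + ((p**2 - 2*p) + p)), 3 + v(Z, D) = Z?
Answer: 3277/12 ≈ 273.08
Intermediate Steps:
v(Z, D) = -3 + Z
F(p) = 1/(6*(6 + p**2 - p)) (F(p) = 1/(6*(6 + ((p**2 - 2*p) + p))) = 1/(6*(6 + (p**2 - p))) = 1/(6*(6 + p**2 - p)))
t(k) = 2*k*(-3 + 2*k) (t(k) = (k + k)*(k + (-3 + k)) = (2*k)*(-3 + 2*k) = 2*k*(-3 + 2*k))
t(58)*F(3 + 4*(-1)) = (2*58*(-3 + 2*58))*(1/(6*(6 + (3 + 4*(-1))**2 - (3 + 4*(-1))))) = (2*58*(-3 + 116))*(1/(6*(6 + (3 - 4)**2 - (3 - 4)))) = (2*58*113)*(1/(6*(6 + (-1)**2 - 1*(-1)))) = 13108*(1/(6*(6 + 1 + 1))) = 13108*((1/6)/8) = 13108*((1/6)*(1/8)) = 13108*(1/48) = 3277/12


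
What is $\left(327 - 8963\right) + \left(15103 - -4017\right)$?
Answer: $10484$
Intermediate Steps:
$\left(327 - 8963\right) + \left(15103 - -4017\right) = -8636 + \left(15103 + 4017\right) = -8636 + 19120 = 10484$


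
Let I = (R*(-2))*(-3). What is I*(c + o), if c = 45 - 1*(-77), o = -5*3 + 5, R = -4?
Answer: -2688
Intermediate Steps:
o = -10 (o = -15 + 5 = -10)
c = 122 (c = 45 + 77 = 122)
I = -24 (I = -4*(-2)*(-3) = 8*(-3) = -24)
I*(c + o) = -24*(122 - 10) = -24*112 = -2688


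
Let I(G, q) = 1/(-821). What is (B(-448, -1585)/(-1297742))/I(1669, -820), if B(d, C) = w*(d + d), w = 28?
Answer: -10298624/648871 ≈ -15.872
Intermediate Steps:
I(G, q) = -1/821
B(d, C) = 56*d (B(d, C) = 28*(d + d) = 28*(2*d) = 56*d)
(B(-448, -1585)/(-1297742))/I(1669, -820) = ((56*(-448))/(-1297742))/(-1/821) = -25088*(-1/1297742)*(-821) = (12544/648871)*(-821) = -10298624/648871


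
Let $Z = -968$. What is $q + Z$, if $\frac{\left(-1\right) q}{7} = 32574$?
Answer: $-228986$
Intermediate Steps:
$q = -228018$ ($q = \left(-7\right) 32574 = -228018$)
$q + Z = -228018 - 968 = -228986$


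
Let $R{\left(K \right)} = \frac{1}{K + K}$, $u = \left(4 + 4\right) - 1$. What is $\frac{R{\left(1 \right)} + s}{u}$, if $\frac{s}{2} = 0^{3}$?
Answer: $\frac{1}{14} \approx 0.071429$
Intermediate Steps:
$u = 7$ ($u = 8 - 1 = 7$)
$R{\left(K \right)} = \frac{1}{2 K}$
$s = 0$ ($s = 2 \cdot 0^{3} = 2 \cdot 0 = 0$)
$\frac{R{\left(1 \right)} + s}{u} = \frac{\frac{1}{2 \cdot 1} + 0}{7} = \frac{\frac{1}{2} \cdot 1 + 0}{7} = \frac{\frac{1}{2} + 0}{7} = \frac{1}{7} \cdot \frac{1}{2} = \frac{1}{14}$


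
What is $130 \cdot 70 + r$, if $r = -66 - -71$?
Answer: $9105$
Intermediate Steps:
$r = 5$ ($r = -66 + 71 = 5$)
$130 \cdot 70 + r = 130 \cdot 70 + 5 = 9100 + 5 = 9105$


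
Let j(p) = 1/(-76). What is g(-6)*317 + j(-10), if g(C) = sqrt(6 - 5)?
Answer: 24091/76 ≈ 316.99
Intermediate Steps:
g(C) = 1 (g(C) = sqrt(1) = 1)
j(p) = -1/76
g(-6)*317 + j(-10) = 1*317 - 1/76 = 317 - 1/76 = 24091/76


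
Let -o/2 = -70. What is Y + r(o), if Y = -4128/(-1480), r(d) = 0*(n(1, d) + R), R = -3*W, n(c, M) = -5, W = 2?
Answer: 516/185 ≈ 2.7892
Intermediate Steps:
R = -6 (R = -3*2 = -6)
o = 140 (o = -2*(-70) = 140)
r(d) = 0 (r(d) = 0*(-5 - 6) = 0*(-11) = 0)
Y = 516/185 (Y = -4128*(-1/1480) = 516/185 ≈ 2.7892)
Y + r(o) = 516/185 + 0 = 516/185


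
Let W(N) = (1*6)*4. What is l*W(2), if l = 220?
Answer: 5280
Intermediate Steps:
W(N) = 24 (W(N) = 6*4 = 24)
l*W(2) = 220*24 = 5280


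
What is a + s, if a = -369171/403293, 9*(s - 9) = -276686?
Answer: -307317308/9999 ≈ -30735.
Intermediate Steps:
s = -276605/9 (s = 9 + (⅑)*(-276686) = 9 - 276686/9 = -276605/9 ≈ -30734.)
a = -1017/1111 (a = -369171*1/403293 = -1017/1111 ≈ -0.91539)
a + s = -1017/1111 - 276605/9 = -307317308/9999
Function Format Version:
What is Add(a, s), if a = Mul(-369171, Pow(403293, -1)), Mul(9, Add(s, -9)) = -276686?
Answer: Rational(-307317308, 9999) ≈ -30735.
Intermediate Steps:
s = Rational(-276605, 9) (s = Add(9, Mul(Rational(1, 9), -276686)) = Add(9, Rational(-276686, 9)) = Rational(-276605, 9) ≈ -30734.)
a = Rational(-1017, 1111) (a = Mul(-369171, Rational(1, 403293)) = Rational(-1017, 1111) ≈ -0.91539)
Add(a, s) = Add(Rational(-1017, 1111), Rational(-276605, 9)) = Rational(-307317308, 9999)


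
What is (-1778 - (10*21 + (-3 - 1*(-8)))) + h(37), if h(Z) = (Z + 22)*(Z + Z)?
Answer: 2373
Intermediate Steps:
h(Z) = 2*Z*(22 + Z) (h(Z) = (22 + Z)*(2*Z) = 2*Z*(22 + Z))
(-1778 - (10*21 + (-3 - 1*(-8)))) + h(37) = (-1778 - (10*21 + (-3 - 1*(-8)))) + 2*37*(22 + 37) = (-1778 - (210 + (-3 + 8))) + 2*37*59 = (-1778 - (210 + 5)) + 4366 = (-1778 - 1*215) + 4366 = (-1778 - 215) + 4366 = -1993 + 4366 = 2373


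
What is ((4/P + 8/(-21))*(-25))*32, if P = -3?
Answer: 9600/7 ≈ 1371.4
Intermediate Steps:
((4/P + 8/(-21))*(-25))*32 = ((4/(-3) + 8/(-21))*(-25))*32 = ((4*(-1/3) + 8*(-1/21))*(-25))*32 = ((-4/3 - 8/21)*(-25))*32 = -12/7*(-25)*32 = (300/7)*32 = 9600/7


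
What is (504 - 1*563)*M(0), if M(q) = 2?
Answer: -118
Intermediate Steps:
(504 - 1*563)*M(0) = (504 - 1*563)*2 = (504 - 563)*2 = -59*2 = -118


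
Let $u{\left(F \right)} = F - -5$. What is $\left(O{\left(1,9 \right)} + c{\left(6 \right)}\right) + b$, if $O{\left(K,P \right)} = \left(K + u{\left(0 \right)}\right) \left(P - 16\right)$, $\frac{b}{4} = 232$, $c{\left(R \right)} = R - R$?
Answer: $886$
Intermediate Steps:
$c{\left(R \right)} = 0$
$u{\left(F \right)} = 5 + F$ ($u{\left(F \right)} = F + 5 = 5 + F$)
$b = 928$ ($b = 4 \cdot 232 = 928$)
$O{\left(K,P \right)} = \left(-16 + P\right) \left(5 + K\right)$ ($O{\left(K,P \right)} = \left(K + \left(5 + 0\right)\right) \left(P - 16\right) = \left(K + 5\right) \left(-16 + P\right) = \left(5 + K\right) \left(-16 + P\right) = \left(-16 + P\right) \left(5 + K\right)$)
$\left(O{\left(1,9 \right)} + c{\left(6 \right)}\right) + b = \left(\left(-80 - 16 + 5 \cdot 9 + 1 \cdot 9\right) + 0\right) + 928 = \left(\left(-80 - 16 + 45 + 9\right) + 0\right) + 928 = \left(-42 + 0\right) + 928 = -42 + 928 = 886$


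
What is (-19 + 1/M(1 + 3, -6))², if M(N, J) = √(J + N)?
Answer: (38 + I*√2)²/4 ≈ 360.5 + 26.87*I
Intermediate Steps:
(-19 + 1/M(1 + 3, -6))² = (-19 + 1/(√(-6 + (1 + 3))))² = (-19 + 1/(√(-6 + 4)))² = (-19 + 1/(√(-2)))² = (-19 + 1/(I*√2))² = (-19 - I*√2/2)²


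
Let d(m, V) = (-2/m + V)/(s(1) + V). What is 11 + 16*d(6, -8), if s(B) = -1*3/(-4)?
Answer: 2557/87 ≈ 29.391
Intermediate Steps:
s(B) = ¾ (s(B) = -3*(-¼) = ¾)
d(m, V) = (V - 2/m)/(¾ + V) (d(m, V) = (-2/m + V)/(¾ + V) = (V - 2/m)/(¾ + V))
11 + 16*d(6, -8) = 11 + 16*(4*(-2 - 8*6)/(6*(3 + 4*(-8)))) = 11 + 16*(4*(⅙)*(-2 - 48)/(3 - 32)) = 11 + 16*(4*(⅙)*(-50)/(-29)) = 11 + 16*(4*(⅙)*(-1/29)*(-50)) = 11 + 16*(100/87) = 11 + 1600/87 = 2557/87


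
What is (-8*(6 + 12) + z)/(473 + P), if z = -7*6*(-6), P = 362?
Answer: 108/835 ≈ 0.12934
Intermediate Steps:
z = 252 (z = -42*(-6) = 252)
(-8*(6 + 12) + z)/(473 + P) = (-8*(6 + 12) + 252)/(473 + 362) = (-8*18 + 252)/835 = (-144 + 252)*(1/835) = 108*(1/835) = 108/835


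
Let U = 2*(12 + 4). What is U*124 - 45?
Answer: 3923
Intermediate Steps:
U = 32 (U = 2*16 = 32)
U*124 - 45 = 32*124 - 45 = 3968 - 45 = 3923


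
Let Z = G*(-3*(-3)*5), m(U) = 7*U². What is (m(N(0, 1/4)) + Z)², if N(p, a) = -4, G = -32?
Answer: 1763584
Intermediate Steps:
Z = -1440 (Z = -32*(-3*(-3))*5 = -288*5 = -32*45 = -1440)
(m(N(0, 1/4)) + Z)² = (7*(-4)² - 1440)² = (7*16 - 1440)² = (112 - 1440)² = (-1328)² = 1763584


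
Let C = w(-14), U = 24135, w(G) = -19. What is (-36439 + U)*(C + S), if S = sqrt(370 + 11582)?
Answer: 233776 - 147648*sqrt(83) ≈ -1.1114e+6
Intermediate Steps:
C = -19
S = 12*sqrt(83) (S = sqrt(11952) = 12*sqrt(83) ≈ 109.33)
(-36439 + U)*(C + S) = (-36439 + 24135)*(-19 + 12*sqrt(83)) = -12304*(-19 + 12*sqrt(83)) = 233776 - 147648*sqrt(83)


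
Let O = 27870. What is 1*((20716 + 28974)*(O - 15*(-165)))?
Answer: 1507843050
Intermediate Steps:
1*((20716 + 28974)*(O - 15*(-165))) = 1*((20716 + 28974)*(27870 - 15*(-165))) = 1*(49690*(27870 + 2475)) = 1*(49690*30345) = 1*1507843050 = 1507843050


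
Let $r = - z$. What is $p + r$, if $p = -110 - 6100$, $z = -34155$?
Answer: $27945$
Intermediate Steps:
$p = -6210$ ($p = -110 - 6100 = -6210$)
$r = 34155$ ($r = \left(-1\right) \left(-34155\right) = 34155$)
$p + r = -6210 + 34155 = 27945$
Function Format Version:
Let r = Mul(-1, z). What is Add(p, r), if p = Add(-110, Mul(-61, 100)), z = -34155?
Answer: 27945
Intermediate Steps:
p = -6210 (p = Add(-110, -6100) = -6210)
r = 34155 (r = Mul(-1, -34155) = 34155)
Add(p, r) = Add(-6210, 34155) = 27945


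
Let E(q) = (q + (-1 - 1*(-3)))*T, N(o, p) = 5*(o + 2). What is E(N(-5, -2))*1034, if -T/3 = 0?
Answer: 0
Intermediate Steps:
T = 0 (T = -3*0 = 0)
N(o, p) = 10 + 5*o (N(o, p) = 5*(2 + o) = 10 + 5*o)
E(q) = 0 (E(q) = (q + (-1 - 1*(-3)))*0 = (q + (-1 + 3))*0 = (q + 2)*0 = (2 + q)*0 = 0)
E(N(-5, -2))*1034 = 0*1034 = 0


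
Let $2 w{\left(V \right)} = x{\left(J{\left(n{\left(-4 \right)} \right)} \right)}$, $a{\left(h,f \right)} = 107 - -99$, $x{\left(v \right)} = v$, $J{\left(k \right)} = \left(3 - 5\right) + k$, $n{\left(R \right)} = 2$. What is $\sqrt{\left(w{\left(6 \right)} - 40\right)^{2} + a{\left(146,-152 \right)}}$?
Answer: $\sqrt{1806} \approx 42.497$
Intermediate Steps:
$J{\left(k \right)} = -2 + k$
$a{\left(h,f \right)} = 206$ ($a{\left(h,f \right)} = 107 + 99 = 206$)
$w{\left(V \right)} = 0$ ($w{\left(V \right)} = \frac{-2 + 2}{2} = \frac{1}{2} \cdot 0 = 0$)
$\sqrt{\left(w{\left(6 \right)} - 40\right)^{2} + a{\left(146,-152 \right)}} = \sqrt{\left(0 - 40\right)^{2} + 206} = \sqrt{\left(-40\right)^{2} + 206} = \sqrt{1600 + 206} = \sqrt{1806}$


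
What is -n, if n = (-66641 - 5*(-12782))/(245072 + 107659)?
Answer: 2731/352731 ≈ 0.0077424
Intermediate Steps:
n = -2731/352731 (n = (-66641 + 63910)/352731 = -2731*1/352731 = -2731/352731 ≈ -0.0077424)
-n = -1*(-2731/352731) = 2731/352731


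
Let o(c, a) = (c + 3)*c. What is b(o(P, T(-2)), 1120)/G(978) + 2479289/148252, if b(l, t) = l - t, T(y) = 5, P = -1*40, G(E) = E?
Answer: 413019227/24165076 ≈ 17.092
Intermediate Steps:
P = -40
o(c, a) = c*(3 + c) (o(c, a) = (3 + c)*c = c*(3 + c))
b(o(P, T(-2)), 1120)/G(978) + 2479289/148252 = (-40*(3 - 40) - 1*1120)/978 + 2479289/148252 = (-40*(-37) - 1120)*(1/978) + 2479289*(1/148252) = (1480 - 1120)*(1/978) + 2479289/148252 = 360*(1/978) + 2479289/148252 = 60/163 + 2479289/148252 = 413019227/24165076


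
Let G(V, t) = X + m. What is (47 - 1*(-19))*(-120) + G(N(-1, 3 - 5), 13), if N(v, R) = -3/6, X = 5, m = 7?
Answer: -7908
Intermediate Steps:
N(v, R) = -1/2 (N(v, R) = -3*1/6 = -1/2)
G(V, t) = 12 (G(V, t) = 5 + 7 = 12)
(47 - 1*(-19))*(-120) + G(N(-1, 3 - 5), 13) = (47 - 1*(-19))*(-120) + 12 = (47 + 19)*(-120) + 12 = 66*(-120) + 12 = -7920 + 12 = -7908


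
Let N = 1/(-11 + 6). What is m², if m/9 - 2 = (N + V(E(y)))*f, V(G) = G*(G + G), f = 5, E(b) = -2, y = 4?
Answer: 136161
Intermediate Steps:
V(G) = 2*G² (V(G) = G*(2*G) = 2*G²)
N = -⅕ (N = 1/(-5) = -⅕ ≈ -0.20000)
m = 369 (m = 18 + 9*((-⅕ + 2*(-2)²)*5) = 18 + 9*((-⅕ + 2*4)*5) = 18 + 9*((-⅕ + 8)*5) = 18 + 9*((39/5)*5) = 18 + 9*39 = 18 + 351 = 369)
m² = 369² = 136161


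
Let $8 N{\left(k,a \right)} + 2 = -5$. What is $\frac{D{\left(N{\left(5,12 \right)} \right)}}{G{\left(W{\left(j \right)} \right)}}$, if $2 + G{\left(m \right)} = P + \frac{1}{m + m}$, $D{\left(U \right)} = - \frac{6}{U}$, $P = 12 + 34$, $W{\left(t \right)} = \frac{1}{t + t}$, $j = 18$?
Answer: $\frac{24}{217} \approx 0.1106$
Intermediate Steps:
$N{\left(k,a \right)} = - \frac{7}{8}$ ($N{\left(k,a \right)} = - \frac{1}{4} + \frac{1}{8} \left(-5\right) = - \frac{1}{4} - \frac{5}{8} = - \frac{7}{8}$)
$W{\left(t \right)} = \frac{1}{2 t}$
$P = 46$
$G{\left(m \right)} = 44 + \frac{1}{2 m}$ ($G{\left(m \right)} = -2 + \left(46 + \frac{1}{m + m}\right) = -2 + \left(46 + \frac{1}{2 m}\right) = 44 + \frac{1}{2 m}$)
$\frac{D{\left(N{\left(5,12 \right)} \right)}}{G{\left(W{\left(j \right)} \right)}} = \frac{\left(-6\right) \frac{1}{- \frac{7}{8}}}{44 + \frac{1}{2 \frac{1}{2 \cdot 18}}} = \frac{\left(-6\right) \left(- \frac{8}{7}\right)}{44 + \frac{1}{2 \cdot \frac{1}{2} \cdot \frac{1}{18}}} = \frac{48}{7 \left(44 + \frac{\frac{1}{\frac{1}{36}}}{2}\right)} = \frac{48}{7 \left(44 + \frac{1}{2} \cdot 36\right)} = \frac{48}{7 \left(44 + 18\right)} = \frac{48}{7 \cdot 62} = \frac{48}{7} \cdot \frac{1}{62} = \frac{24}{217}$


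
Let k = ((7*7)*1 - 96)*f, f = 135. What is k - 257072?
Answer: -263417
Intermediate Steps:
k = -6345 (k = ((7*7)*1 - 96)*135 = (49*1 - 96)*135 = (49 - 96)*135 = -47*135 = -6345)
k - 257072 = -6345 - 257072 = -263417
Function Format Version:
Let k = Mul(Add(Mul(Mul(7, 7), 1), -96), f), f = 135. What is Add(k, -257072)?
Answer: -263417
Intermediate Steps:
k = -6345 (k = Mul(Add(Mul(Mul(7, 7), 1), -96), 135) = Mul(Add(Mul(49, 1), -96), 135) = Mul(Add(49, -96), 135) = Mul(-47, 135) = -6345)
Add(k, -257072) = Add(-6345, -257072) = -263417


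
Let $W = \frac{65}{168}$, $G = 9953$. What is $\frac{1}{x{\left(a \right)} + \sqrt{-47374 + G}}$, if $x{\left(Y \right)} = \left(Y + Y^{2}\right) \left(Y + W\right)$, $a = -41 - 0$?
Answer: $- \frac{29373015}{1956420153886} - \frac{441 i \sqrt{37421}}{1956420153886} \approx -1.5014 \cdot 10^{-5} - 4.3605 \cdot 10^{-8} i$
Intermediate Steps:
$W = \frac{65}{168}$ ($W = 65 \cdot \frac{1}{168} = \frac{65}{168} \approx 0.3869$)
$a = -41$ ($a = -41 + 0 = -41$)
$x{\left(Y \right)} = \left(\frac{65}{168} + Y\right) \left(Y + Y^{2}\right)$ ($x{\left(Y \right)} = \left(Y + Y^{2}\right) \left(Y + \frac{65}{168}\right) = \left(Y + Y^{2}\right) \left(\frac{65}{168} + Y\right) = \left(\frac{65}{168} + Y\right) \left(Y + Y^{2}\right)$)
$\frac{1}{x{\left(a \right)} + \sqrt{-47374 + G}} = \frac{1}{\frac{1}{168} \left(-41\right) \left(65 + 168 \left(-41\right)^{2} + 233 \left(-41\right)\right) + \sqrt{-47374 + 9953}} = \frac{1}{\frac{1}{168} \left(-41\right) \left(65 + 168 \cdot 1681 - 9553\right) + \sqrt{-37421}} = \frac{1}{\frac{1}{168} \left(-41\right) \left(65 + 282408 - 9553\right) + i \sqrt{37421}} = \frac{1}{\frac{1}{168} \left(-41\right) 272920 + i \sqrt{37421}} = \frac{1}{- \frac{1398715}{21} + i \sqrt{37421}}$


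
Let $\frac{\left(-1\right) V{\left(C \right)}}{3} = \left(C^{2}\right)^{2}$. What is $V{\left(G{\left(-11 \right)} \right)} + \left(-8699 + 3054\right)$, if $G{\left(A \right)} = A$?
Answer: $-49568$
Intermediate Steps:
$V{\left(C \right)} = - 3 C^{4}$ ($V{\left(C \right)} = - 3 \left(C^{2}\right)^{2} = - 3 C^{4}$)
$V{\left(G{\left(-11 \right)} \right)} + \left(-8699 + 3054\right) = - 3 \left(-11\right)^{4} + \left(-8699 + 3054\right) = \left(-3\right) 14641 - 5645 = -43923 - 5645 = -49568$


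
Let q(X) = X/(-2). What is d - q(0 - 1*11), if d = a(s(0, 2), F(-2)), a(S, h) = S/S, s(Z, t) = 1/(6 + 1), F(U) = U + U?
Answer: -9/2 ≈ -4.5000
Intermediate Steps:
F(U) = 2*U
s(Z, t) = ⅐ (s(Z, t) = 1/7 = ⅐)
q(X) = -X/2 (q(X) = X*(-½) = -X/2)
a(S, h) = 1
d = 1
d - q(0 - 1*11) = 1 - (-1)*(0 - 1*11)/2 = 1 - (-1)*(0 - 11)/2 = 1 - (-1)*(-11)/2 = 1 - 1*11/2 = 1 - 11/2 = -9/2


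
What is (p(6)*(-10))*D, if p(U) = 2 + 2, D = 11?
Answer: -440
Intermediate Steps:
p(U) = 4
(p(6)*(-10))*D = (4*(-10))*11 = -40*11 = -440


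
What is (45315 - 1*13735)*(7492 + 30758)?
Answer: 1207935000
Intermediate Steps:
(45315 - 1*13735)*(7492 + 30758) = (45315 - 13735)*38250 = 31580*38250 = 1207935000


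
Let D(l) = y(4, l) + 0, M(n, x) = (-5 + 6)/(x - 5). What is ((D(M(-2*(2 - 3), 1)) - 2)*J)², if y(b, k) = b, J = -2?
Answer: 16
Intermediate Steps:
M(n, x) = 1/(-5 + x)
D(l) = 4 (D(l) = 4 + 0 = 4)
((D(M(-2*(2 - 3), 1)) - 2)*J)² = ((4 - 2)*(-2))² = (2*(-2))² = (-4)² = 16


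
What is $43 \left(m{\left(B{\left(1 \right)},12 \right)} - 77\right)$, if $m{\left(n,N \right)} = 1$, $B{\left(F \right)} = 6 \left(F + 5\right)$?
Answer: $-3268$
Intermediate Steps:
$B{\left(F \right)} = 30 + 6 F$ ($B{\left(F \right)} = 6 \left(5 + F\right) = 30 + 6 F$)
$43 \left(m{\left(B{\left(1 \right)},12 \right)} - 77\right) = 43 \left(1 - 77\right) = 43 \left(-76\right) = -3268$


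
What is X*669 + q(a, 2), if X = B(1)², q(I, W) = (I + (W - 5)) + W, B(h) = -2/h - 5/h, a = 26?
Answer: 32806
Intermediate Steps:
B(h) = -7/h
q(I, W) = -5 + I + 2*W (q(I, W) = (I + (-5 + W)) + W = (-5 + I + W) + W = -5 + I + 2*W)
X = 49 (X = (-7/1)² = (-7*1)² = (-7)² = 49)
X*669 + q(a, 2) = 49*669 + (-5 + 26 + 2*2) = 32781 + (-5 + 26 + 4) = 32781 + 25 = 32806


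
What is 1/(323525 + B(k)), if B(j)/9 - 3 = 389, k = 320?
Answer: 1/327053 ≈ 3.0576e-6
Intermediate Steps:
B(j) = 3528 (B(j) = 27 + 9*389 = 27 + 3501 = 3528)
1/(323525 + B(k)) = 1/(323525 + 3528) = 1/327053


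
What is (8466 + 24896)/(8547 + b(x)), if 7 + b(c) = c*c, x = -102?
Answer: 16681/9472 ≈ 1.7611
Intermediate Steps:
b(c) = -7 + c² (b(c) = -7 + c*c = -7 + c²)
(8466 + 24896)/(8547 + b(x)) = (8466 + 24896)/(8547 + (-7 + (-102)²)) = 33362/(8547 + (-7 + 10404)) = 33362/(8547 + 10397) = 33362/18944 = 33362*(1/18944) = 16681/9472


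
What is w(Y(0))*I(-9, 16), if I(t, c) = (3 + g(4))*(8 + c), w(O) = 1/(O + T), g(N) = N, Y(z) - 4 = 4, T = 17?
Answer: 168/25 ≈ 6.7200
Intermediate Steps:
Y(z) = 8 (Y(z) = 4 + 4 = 8)
w(O) = 1/(17 + O) (w(O) = 1/(O + 17) = 1/(17 + O))
I(t, c) = 56 + 7*c (I(t, c) = (3 + 4)*(8 + c) = 7*(8 + c) = 56 + 7*c)
w(Y(0))*I(-9, 16) = (56 + 7*16)/(17 + 8) = (56 + 112)/25 = (1/25)*168 = 168/25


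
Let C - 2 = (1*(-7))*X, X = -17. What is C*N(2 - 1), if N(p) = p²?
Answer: 121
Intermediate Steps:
C = 121 (C = 2 + (1*(-7))*(-17) = 2 - 7*(-17) = 2 + 119 = 121)
C*N(2 - 1) = 121*(2 - 1)² = 121*1² = 121*1 = 121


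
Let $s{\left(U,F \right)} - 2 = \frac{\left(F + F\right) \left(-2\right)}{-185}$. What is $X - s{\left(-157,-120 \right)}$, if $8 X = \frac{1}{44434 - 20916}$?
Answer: $\frac{4139205}{6961328} \approx 0.5946$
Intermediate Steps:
$X = \frac{1}{188144}$ ($X = \frac{1}{8 \left(44434 - 20916\right)} = \frac{1}{8 \cdot 23518} = \frac{1}{8} \cdot \frac{1}{23518} = \frac{1}{188144} \approx 5.3151 \cdot 10^{-6}$)
$s{\left(U,F \right)} = 2 + \frac{4 F}{185}$ ($s{\left(U,F \right)} = 2 + \frac{\left(F + F\right) \left(-2\right)}{-185} = 2 + 2 F \left(-2\right) \left(- \frac{1}{185}\right) = 2 + - 4 F \left(- \frac{1}{185}\right) = 2 + \frac{4 F}{185}$)
$X - s{\left(-157,-120 \right)} = \frac{1}{188144} - \left(2 + \frac{4}{185} \left(-120\right)\right) = \frac{1}{188144} - \left(2 - \frac{96}{37}\right) = \frac{1}{188144} - - \frac{22}{37} = \frac{1}{188144} + \frac{22}{37} = \frac{4139205}{6961328}$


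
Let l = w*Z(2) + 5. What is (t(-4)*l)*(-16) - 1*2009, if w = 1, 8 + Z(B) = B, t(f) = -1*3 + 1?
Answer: -2041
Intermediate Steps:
t(f) = -2 (t(f) = -3 + 1 = -2)
Z(B) = -8 + B
l = -1 (l = 1*(-8 + 2) + 5 = 1*(-6) + 5 = -6 + 5 = -1)
(t(-4)*l)*(-16) - 1*2009 = -2*(-1)*(-16) - 1*2009 = 2*(-16) - 2009 = -32 - 2009 = -2041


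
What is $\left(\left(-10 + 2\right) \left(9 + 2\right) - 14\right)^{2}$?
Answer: $10404$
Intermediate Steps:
$\left(\left(-10 + 2\right) \left(9 + 2\right) - 14\right)^{2} = \left(\left(-8\right) 11 - 14\right)^{2} = \left(-88 - 14\right)^{2} = \left(-102\right)^{2} = 10404$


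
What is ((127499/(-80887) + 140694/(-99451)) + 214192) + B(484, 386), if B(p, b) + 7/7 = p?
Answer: 1726884547499348/8044293037 ≈ 2.1467e+5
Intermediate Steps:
B(p, b) = -1 + p
((127499/(-80887) + 140694/(-99451)) + 214192) + B(484, 386) = ((127499/(-80887) + 140694/(-99451)) + 214192) + (-1 + 484) = ((127499*(-1/80887) + 140694*(-1/99451)) + 214192) + 483 = ((-127499/80887 - 140694/99451) + 214192) + 483 = (-24060218627/8044293037 + 214192) + 483 = 1722999153962477/8044293037 + 483 = 1726884547499348/8044293037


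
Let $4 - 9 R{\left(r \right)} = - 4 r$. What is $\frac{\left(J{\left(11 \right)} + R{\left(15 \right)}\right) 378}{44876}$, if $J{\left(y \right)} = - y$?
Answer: $- \frac{735}{22438} \approx -0.032757$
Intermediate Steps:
$R{\left(r \right)} = \frac{4}{9} + \frac{4 r}{9}$ ($R{\left(r \right)} = \frac{4}{9} - \frac{\left(-4\right) r}{9} = \frac{4}{9} + \frac{4 r}{9}$)
$\frac{\left(J{\left(11 \right)} + R{\left(15 \right)}\right) 378}{44876} = \frac{\left(\left(-1\right) 11 + \left(\frac{4}{9} + \frac{4}{9} \cdot 15\right)\right) 378}{44876} = \left(-11 + \left(\frac{4}{9} + \frac{20}{3}\right)\right) 378 \cdot \frac{1}{44876} = \left(-11 + \frac{64}{9}\right) 378 \cdot \frac{1}{44876} = \left(- \frac{35}{9}\right) 378 \cdot \frac{1}{44876} = \left(-1470\right) \frac{1}{44876} = - \frac{735}{22438}$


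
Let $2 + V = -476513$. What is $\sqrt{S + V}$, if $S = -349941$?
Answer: $2 i \sqrt{206614} \approx 909.1 i$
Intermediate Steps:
$V = -476515$ ($V = -2 - 476513 = -476515$)
$\sqrt{S + V} = \sqrt{-349941 - 476515} = \sqrt{-826456} = 2 i \sqrt{206614}$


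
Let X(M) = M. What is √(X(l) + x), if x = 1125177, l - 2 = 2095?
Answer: √1127274 ≈ 1061.7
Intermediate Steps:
l = 2097 (l = 2 + 2095 = 2097)
√(X(l) + x) = √(2097 + 1125177) = √1127274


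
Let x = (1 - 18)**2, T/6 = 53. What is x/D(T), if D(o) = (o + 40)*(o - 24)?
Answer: 289/105252 ≈ 0.0027458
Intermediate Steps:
T = 318 (T = 6*53 = 318)
D(o) = (-24 + o)*(40 + o) (D(o) = (40 + o)*(-24 + o) = (-24 + o)*(40 + o))
x = 289 (x = (-17)**2 = 289)
x/D(T) = 289/(-960 + 318**2 + 16*318) = 289/(-960 + 101124 + 5088) = 289/105252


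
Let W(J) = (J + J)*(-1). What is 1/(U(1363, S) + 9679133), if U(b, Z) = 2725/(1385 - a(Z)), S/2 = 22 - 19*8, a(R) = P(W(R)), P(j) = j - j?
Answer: 277/2681120386 ≈ 1.0331e-7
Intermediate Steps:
W(J) = -2*J (W(J) = (2*J)*(-1) = -2*J)
P(j) = 0
a(R) = 0
S = -260 (S = 2*(22 - 19*8) = 2*(22 - 152) = 2*(-130) = -260)
U(b, Z) = 545/277 (U(b, Z) = 2725/(1385 - 1*0) = 2725/(1385 + 0) = 2725/1385 = 2725*(1/1385) = 545/277)
1/(U(1363, S) + 9679133) = 1/(545/277 + 9679133) = 1/(2681120386/277) = 277/2681120386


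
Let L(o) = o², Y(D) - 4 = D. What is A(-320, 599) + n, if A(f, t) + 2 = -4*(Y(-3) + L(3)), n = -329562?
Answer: -329604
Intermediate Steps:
Y(D) = 4 + D
A(f, t) = -42 (A(f, t) = -2 - 4*((4 - 3) + 3²) = -2 - 4*(1 + 9) = -2 - 4*10 = -2 - 40 = -42)
A(-320, 599) + n = -42 - 329562 = -329604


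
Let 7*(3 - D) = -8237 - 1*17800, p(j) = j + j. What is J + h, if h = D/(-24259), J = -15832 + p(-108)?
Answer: -2725185082/169813 ≈ -16048.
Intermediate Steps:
p(j) = 2*j
D = 26058/7 (D = 3 - (-8237 - 1*17800)/7 = 3 - (-8237 - 17800)/7 = 3 - ⅐*(-26037) = 3 + 26037/7 = 26058/7 ≈ 3722.6)
J = -16048 (J = -15832 + 2*(-108) = -15832 - 216 = -16048)
h = -26058/169813 (h = (26058/7)/(-24259) = (26058/7)*(-1/24259) = -26058/169813 ≈ -0.15345)
J + h = -16048 - 26058/169813 = -2725185082/169813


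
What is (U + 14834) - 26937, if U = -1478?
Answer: -13581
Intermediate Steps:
(U + 14834) - 26937 = (-1478 + 14834) - 26937 = 13356 - 26937 = -13581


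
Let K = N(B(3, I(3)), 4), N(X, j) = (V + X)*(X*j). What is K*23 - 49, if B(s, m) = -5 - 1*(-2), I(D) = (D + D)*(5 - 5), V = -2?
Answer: 1331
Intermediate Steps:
I(D) = 0 (I(D) = (2*D)*0 = 0)
B(s, m) = -3 (B(s, m) = -5 + 2 = -3)
N(X, j) = X*j*(-2 + X) (N(X, j) = (-2 + X)*(X*j) = X*j*(-2 + X))
K = 60 (K = -3*4*(-2 - 3) = -3*4*(-5) = 60)
K*23 - 49 = 60*23 - 49 = 1380 - 49 = 1331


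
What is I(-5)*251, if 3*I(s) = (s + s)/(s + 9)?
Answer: -1255/6 ≈ -209.17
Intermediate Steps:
I(s) = 2*s/(3*(9 + s)) (I(s) = ((s + s)/(s + 9))/3 = ((2*s)/(9 + s))/3 = (2*s/(9 + s))/3 = 2*s/(3*(9 + s)))
I(-5)*251 = ((⅔)*(-5)/(9 - 5))*251 = ((⅔)*(-5)/4)*251 = ((⅔)*(-5)*(¼))*251 = -⅚*251 = -1255/6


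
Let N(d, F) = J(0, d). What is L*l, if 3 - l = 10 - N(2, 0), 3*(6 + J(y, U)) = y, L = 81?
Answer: -1053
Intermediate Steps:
J(y, U) = -6 + y/3
N(d, F) = -6 (N(d, F) = -6 + (1/3)*0 = -6 + 0 = -6)
l = -13 (l = 3 - (10 - 1*(-6)) = 3 - (10 + 6) = 3 - 1*16 = 3 - 16 = -13)
L*l = 81*(-13) = -1053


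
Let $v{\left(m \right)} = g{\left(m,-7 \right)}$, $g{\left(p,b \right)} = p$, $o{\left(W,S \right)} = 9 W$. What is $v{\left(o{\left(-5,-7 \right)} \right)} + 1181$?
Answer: $1136$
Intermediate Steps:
$v{\left(m \right)} = m$
$v{\left(o{\left(-5,-7 \right)} \right)} + 1181 = 9 \left(-5\right) + 1181 = -45 + 1181 = 1136$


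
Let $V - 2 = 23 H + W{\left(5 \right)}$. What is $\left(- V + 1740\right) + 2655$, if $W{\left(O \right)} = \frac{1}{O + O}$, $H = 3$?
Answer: $\frac{43239}{10} \approx 4323.9$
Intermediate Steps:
$W{\left(O \right)} = \frac{1}{2 O}$
$V = \frac{711}{10}$ ($V = 2 + \left(23 \cdot 3 + \frac{1}{2 \cdot 5}\right) = 2 + \left(69 + \frac{1}{2} \cdot \frac{1}{5}\right) = 2 + \left(69 + \frac{1}{10}\right) = 2 + \frac{691}{10} = \frac{711}{10} \approx 71.1$)
$\left(- V + 1740\right) + 2655 = \left(\left(-1\right) \frac{711}{10} + 1740\right) + 2655 = \left(- \frac{711}{10} + 1740\right) + 2655 = \frac{16689}{10} + 2655 = \frac{43239}{10}$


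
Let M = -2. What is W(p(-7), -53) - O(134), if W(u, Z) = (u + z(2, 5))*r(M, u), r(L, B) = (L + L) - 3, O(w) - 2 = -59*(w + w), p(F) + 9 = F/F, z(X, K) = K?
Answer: 15831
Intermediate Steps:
p(F) = -8 (p(F) = -9 + F/F = -9 + 1 = -8)
O(w) = 2 - 118*w (O(w) = 2 - 59*(w + w) = 2 - 118*w)
r(L, B) = -3 + 2*L (r(L, B) = 2*L - 3 = -3 + 2*L)
W(u, Z) = -35 - 7*u (W(u, Z) = (u + 5)*(-3 + 2*(-2)) = (5 + u)*(-3 - 4) = (5 + u)*(-7) = -35 - 7*u)
W(p(-7), -53) - O(134) = (-35 - 7*(-8)) - (2 - 118*134) = (-35 + 56) - (2 - 15812) = 21 - 1*(-15810) = 21 + 15810 = 15831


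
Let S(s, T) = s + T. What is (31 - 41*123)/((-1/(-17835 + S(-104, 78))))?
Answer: -89519332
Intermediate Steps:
S(s, T) = T + s
(31 - 41*123)/((-1/(-17835 + S(-104, 78)))) = (31 - 41*123)/((-1/(-17835 + (78 - 104)))) = (31 - 5043)/((-1/(-17835 - 26))) = -5012/((-1/(-17861))) = -5012/((-1*(-1/17861))) = -5012/1/17861 = -5012*17861 = -89519332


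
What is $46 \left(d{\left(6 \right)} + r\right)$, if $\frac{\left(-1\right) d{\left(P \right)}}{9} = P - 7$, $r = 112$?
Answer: $5566$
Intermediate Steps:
$d{\left(P \right)} = 63 - 9 P$ ($d{\left(P \right)} = - 9 \left(P - 7\right) = - 9 \left(-7 + P\right) = 63 - 9 P$)
$46 \left(d{\left(6 \right)} + r\right) = 46 \left(\left(63 - 54\right) + 112\right) = 46 \left(9 + 112\right) = 46 \cdot 121 = 5566$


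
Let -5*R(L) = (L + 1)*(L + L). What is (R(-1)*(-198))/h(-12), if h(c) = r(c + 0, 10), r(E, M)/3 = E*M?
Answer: 0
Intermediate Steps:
r(E, M) = 3*E*M (r(E, M) = 3*(E*M) = 3*E*M)
h(c) = 30*c (h(c) = 3*(c + 0)*10 = 3*c*10 = 30*c)
R(L) = -2*L*(1 + L)/5 (R(L) = -(L + 1)*(L + L)/5 = -(1 + L)*2*L/5 = -2*L*(1 + L)/5)
(R(-1)*(-198))/h(-12) = (-⅖*(-1)*(1 - 1)*(-198))/((30*(-12))) = (-⅖*(-1)*0*(-198))/(-360) = (0*(-198))*(-1/360) = 0*(-1/360) = 0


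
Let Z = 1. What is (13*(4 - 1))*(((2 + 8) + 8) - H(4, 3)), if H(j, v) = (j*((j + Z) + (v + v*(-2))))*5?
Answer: -858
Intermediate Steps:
H(j, v) = 5*j*(1 + j - v) (H(j, v) = (j*((j + 1) + (v + v*(-2))))*5 = (j*((1 + j) + (v - 2*v)))*5 = (j*((1 + j) - v))*5 = (j*(1 + j - v))*5 = 5*j*(1 + j - v))
(13*(4 - 1))*(((2 + 8) + 8) - H(4, 3)) = (13*(4 - 1))*(((2 + 8) + 8) - 5*4*(1 + 4 - 1*3)) = (13*3)*((10 + 8) - 5*4*(1 + 4 - 3)) = 39*(18 - 5*4*2) = 39*(18 - 1*40) = 39*(18 - 40) = 39*(-22) = -858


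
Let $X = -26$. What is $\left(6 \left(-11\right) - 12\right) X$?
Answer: $2028$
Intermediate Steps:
$\left(6 \left(-11\right) - 12\right) X = \left(6 \left(-11\right) - 12\right) \left(-26\right) = \left(-66 - 12\right) \left(-26\right) = \left(-78\right) \left(-26\right) = 2028$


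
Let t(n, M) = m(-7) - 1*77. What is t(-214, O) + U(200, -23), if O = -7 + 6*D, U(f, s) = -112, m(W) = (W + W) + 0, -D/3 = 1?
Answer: -203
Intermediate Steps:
D = -3 (D = -3*1 = -3)
m(W) = 2*W (m(W) = 2*W + 0 = 2*W)
O = -25 (O = -7 + 6*(-3) = -7 - 18 = -25)
t(n, M) = -91 (t(n, M) = 2*(-7) - 1*77 = -14 - 77 = -91)
t(-214, O) + U(200, -23) = -91 - 112 = -203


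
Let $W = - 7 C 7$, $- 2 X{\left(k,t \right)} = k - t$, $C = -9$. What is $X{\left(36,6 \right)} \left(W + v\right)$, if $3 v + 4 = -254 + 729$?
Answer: $-8970$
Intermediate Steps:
$X{\left(k,t \right)} = \frac{t}{2} - \frac{k}{2}$ ($X{\left(k,t \right)} = - \frac{k - t}{2} = \frac{t}{2} - \frac{k}{2}$)
$W = 441$ ($W = \left(-7\right) \left(-9\right) 7 = 63 \cdot 7 = 441$)
$v = 157$ ($v = - \frac{4}{3} + \frac{-254 + 729}{3} = - \frac{4}{3} + \frac{1}{3} \cdot 475 = - \frac{4}{3} + \frac{475}{3} = 157$)
$X{\left(36,6 \right)} \left(W + v\right) = \left(\frac{1}{2} \cdot 6 - 18\right) \left(441 + 157\right) = \left(3 - 18\right) 598 = \left(-15\right) 598 = -8970$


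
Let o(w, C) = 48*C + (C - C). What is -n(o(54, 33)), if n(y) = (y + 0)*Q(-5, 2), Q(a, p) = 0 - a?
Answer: -7920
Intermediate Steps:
o(w, C) = 48*C (o(w, C) = 48*C + 0 = 48*C)
Q(a, p) = -a
n(y) = 5*y (n(y) = (y + 0)*(-1*(-5)) = y*5 = 5*y)
-n(o(54, 33)) = -5*48*33 = -5*1584 = -1*7920 = -7920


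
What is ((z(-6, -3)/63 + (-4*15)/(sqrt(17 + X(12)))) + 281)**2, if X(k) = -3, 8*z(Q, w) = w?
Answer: 2235758449/28224 - 236035*sqrt(14)/98 ≈ 70203.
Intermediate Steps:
z(Q, w) = w/8
((z(-6, -3)/63 + (-4*15)/(sqrt(17 + X(12)))) + 281)**2 = ((((1/8)*(-3))/63 + (-4*15)/(sqrt(17 - 3))) + 281)**2 = ((-3/8*1/63 - 60*sqrt(14)/14) + 281)**2 = ((-1/168 - 30*sqrt(14)/7) + 281)**2 = (47207/168 - 30*sqrt(14)/7)**2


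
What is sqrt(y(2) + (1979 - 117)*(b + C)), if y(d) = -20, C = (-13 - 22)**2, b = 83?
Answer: 2*sqrt(608869) ≈ 1560.6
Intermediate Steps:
C = 1225 (C = (-35)**2 = 1225)
sqrt(y(2) + (1979 - 117)*(b + C)) = sqrt(-20 + (1979 - 117)*(83 + 1225)) = sqrt(-20 + 1862*1308) = sqrt(-20 + 2435496) = sqrt(2435476) = 2*sqrt(608869)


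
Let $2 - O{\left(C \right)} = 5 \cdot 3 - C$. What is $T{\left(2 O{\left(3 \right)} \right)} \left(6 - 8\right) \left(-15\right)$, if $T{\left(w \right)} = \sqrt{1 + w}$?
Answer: $30 i \sqrt{19} \approx 130.77 i$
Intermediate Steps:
$O{\left(C \right)} = -13 + C$ ($O{\left(C \right)} = 2 - \left(5 \cdot 3 - C\right) = 2 - \left(15 - C\right) = 2 + \left(-15 + C\right) = -13 + C$)
$T{\left(2 O{\left(3 \right)} \right)} \left(6 - 8\right) \left(-15\right) = \sqrt{1 + 2 \left(-13 + 3\right)} \left(6 - 8\right) \left(-15\right) = \sqrt{1 + 2 \left(-10\right)} \left(-2\right) \left(-15\right) = \sqrt{1 - 20} \left(-2\right) \left(-15\right) = \sqrt{-19} \left(-2\right) \left(-15\right) = i \sqrt{19} \left(-2\right) \left(-15\right) = - 2 i \sqrt{19} \left(-15\right) = 30 i \sqrt{19}$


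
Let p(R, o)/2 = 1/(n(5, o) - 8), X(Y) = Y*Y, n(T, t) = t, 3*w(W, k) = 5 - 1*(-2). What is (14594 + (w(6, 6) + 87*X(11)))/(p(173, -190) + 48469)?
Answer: 248721/479843 ≈ 0.51834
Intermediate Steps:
w(W, k) = 7/3 (w(W, k) = (5 - 1*(-2))/3 = (5 + 2)/3 = (⅓)*7 = 7/3)
X(Y) = Y²
p(R, o) = 2/(-8 + o) (p(R, o) = 2/(o - 8) = 2/(-8 + o))
(14594 + (w(6, 6) + 87*X(11)))/(p(173, -190) + 48469) = (14594 + (7/3 + 87*11²))/(2/(-8 - 190) + 48469) = (14594 + (7/3 + 87*121))/(2/(-198) + 48469) = (14594 + (7/3 + 10527))/(2*(-1/198) + 48469) = (14594 + 31588/3)/(-1/99 + 48469) = 75370/(3*(4798430/99)) = (75370/3)*(99/4798430) = 248721/479843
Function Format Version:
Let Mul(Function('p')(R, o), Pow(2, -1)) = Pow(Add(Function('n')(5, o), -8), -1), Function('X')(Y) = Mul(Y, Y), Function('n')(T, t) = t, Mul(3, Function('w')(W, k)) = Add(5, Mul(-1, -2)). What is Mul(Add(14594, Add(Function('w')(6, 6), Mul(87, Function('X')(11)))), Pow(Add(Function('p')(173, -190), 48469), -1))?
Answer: Rational(248721, 479843) ≈ 0.51834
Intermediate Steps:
Function('w')(W, k) = Rational(7, 3) (Function('w')(W, k) = Mul(Rational(1, 3), Add(5, Mul(-1, -2))) = Mul(Rational(1, 3), Add(5, 2)) = Mul(Rational(1, 3), 7) = Rational(7, 3))
Function('X')(Y) = Pow(Y, 2)
Function('p')(R, o) = Mul(2, Pow(Add(-8, o), -1)) (Function('p')(R, o) = Mul(2, Pow(Add(o, -8), -1)) = Mul(2, Pow(Add(-8, o), -1)))
Mul(Add(14594, Add(Function('w')(6, 6), Mul(87, Function('X')(11)))), Pow(Add(Function('p')(173, -190), 48469), -1)) = Mul(Add(14594, Add(Rational(7, 3), Mul(87, Pow(11, 2)))), Pow(Add(Mul(2, Pow(Add(-8, -190), -1)), 48469), -1)) = Mul(Add(14594, Add(Rational(7, 3), Mul(87, 121))), Pow(Add(Mul(2, Pow(-198, -1)), 48469), -1)) = Mul(Add(14594, Add(Rational(7, 3), 10527)), Pow(Add(Mul(2, Rational(-1, 198)), 48469), -1)) = Mul(Add(14594, Rational(31588, 3)), Pow(Add(Rational(-1, 99), 48469), -1)) = Mul(Rational(75370, 3), Pow(Rational(4798430, 99), -1)) = Mul(Rational(75370, 3), Rational(99, 4798430)) = Rational(248721, 479843)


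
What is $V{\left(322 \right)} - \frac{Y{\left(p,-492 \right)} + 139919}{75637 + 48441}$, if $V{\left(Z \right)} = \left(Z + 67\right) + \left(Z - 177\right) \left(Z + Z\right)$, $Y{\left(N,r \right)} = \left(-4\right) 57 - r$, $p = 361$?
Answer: $\frac{11634529799}{124078} \approx 93768.0$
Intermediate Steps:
$Y{\left(N,r \right)} = -228 - r$
$V{\left(Z \right)} = 67 + Z + 2 Z \left(-177 + Z\right)$ ($V{\left(Z \right)} = \left(67 + Z\right) + \left(-177 + Z\right) 2 Z = \left(67 + Z\right) + 2 Z \left(-177 + Z\right) = 67 + Z + 2 Z \left(-177 + Z\right)$)
$V{\left(322 \right)} - \frac{Y{\left(p,-492 \right)} + 139919}{75637 + 48441} = \left(67 - 113666 + 2 \cdot 322^{2}\right) - \frac{\left(-228 - -492\right) + 139919}{75637 + 48441} = \left(67 - 113666 + 2 \cdot 103684\right) - \frac{\left(-228 + 492\right) + 139919}{124078} = \left(67 - 113666 + 207368\right) - \left(264 + 139919\right) \frac{1}{124078} = 93769 - 140183 \cdot \frac{1}{124078} = 93769 - \frac{140183}{124078} = \frac{11634529799}{124078}$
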